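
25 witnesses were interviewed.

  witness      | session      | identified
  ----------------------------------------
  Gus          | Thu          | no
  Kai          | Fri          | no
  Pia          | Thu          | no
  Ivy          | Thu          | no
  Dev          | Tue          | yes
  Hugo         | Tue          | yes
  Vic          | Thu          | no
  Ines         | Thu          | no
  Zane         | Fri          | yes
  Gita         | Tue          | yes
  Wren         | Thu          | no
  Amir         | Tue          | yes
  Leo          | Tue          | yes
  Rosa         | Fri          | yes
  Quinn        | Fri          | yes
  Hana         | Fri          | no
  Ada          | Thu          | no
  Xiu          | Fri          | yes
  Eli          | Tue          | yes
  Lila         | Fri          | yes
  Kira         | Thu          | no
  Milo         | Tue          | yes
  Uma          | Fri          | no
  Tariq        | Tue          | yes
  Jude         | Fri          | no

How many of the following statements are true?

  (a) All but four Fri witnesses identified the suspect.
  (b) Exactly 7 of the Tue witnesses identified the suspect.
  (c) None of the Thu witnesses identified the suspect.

2

(a) Fri: |A| = 9, |A ∩ B| = 5; needs |A ∖ B| = 4 — true.
(b) Tue: |A| = 8, |A ∩ B| = 8; needs |A ∩ B| = 7 — false.
(c) Thu: |A| = 8, |A ∩ B| = 0; needs A ∩ B = ∅ (|A ∩ B| = 0) — true.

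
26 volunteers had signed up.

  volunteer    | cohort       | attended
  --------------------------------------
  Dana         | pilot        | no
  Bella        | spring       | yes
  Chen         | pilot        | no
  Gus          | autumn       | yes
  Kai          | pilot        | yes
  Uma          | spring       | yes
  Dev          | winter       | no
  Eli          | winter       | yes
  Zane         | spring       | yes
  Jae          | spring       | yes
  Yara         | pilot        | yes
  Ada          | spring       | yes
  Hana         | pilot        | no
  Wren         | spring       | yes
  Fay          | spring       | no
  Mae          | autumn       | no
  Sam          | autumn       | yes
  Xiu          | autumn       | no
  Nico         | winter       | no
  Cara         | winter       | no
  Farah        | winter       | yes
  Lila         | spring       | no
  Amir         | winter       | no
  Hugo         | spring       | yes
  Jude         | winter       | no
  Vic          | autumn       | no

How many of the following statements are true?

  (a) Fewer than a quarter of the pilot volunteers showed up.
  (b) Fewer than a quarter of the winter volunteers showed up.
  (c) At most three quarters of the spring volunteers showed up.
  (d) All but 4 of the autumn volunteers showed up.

(a) pilot: |A| = 5, |A ∩ B| = 2; needs |A ∩ B| / |A| < 1/4 — false.
(b) winter: |A| = 7, |A ∩ B| = 2; needs |A ∩ B| / |A| < 1/4 — false.
(c) spring: |A| = 9, |A ∩ B| = 7; needs |A ∩ B| / |A| ≤ 3/4 — false.
(d) autumn: |A| = 5, |A ∩ B| = 2; needs |A ∖ B| = 4 — false.

0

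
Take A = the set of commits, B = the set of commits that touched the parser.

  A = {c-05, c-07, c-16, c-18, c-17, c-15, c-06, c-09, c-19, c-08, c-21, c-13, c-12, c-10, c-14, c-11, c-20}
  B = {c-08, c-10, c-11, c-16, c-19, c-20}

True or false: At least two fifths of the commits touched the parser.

False

The determiner here denotes the relation: |A ∩ B| / |A| ≥ 2/5.
|A| = 17, |A ∩ B| = 6, |A ∖ B| = 11.
|A ∩ B|/|A| = 6/17, so the statement is false.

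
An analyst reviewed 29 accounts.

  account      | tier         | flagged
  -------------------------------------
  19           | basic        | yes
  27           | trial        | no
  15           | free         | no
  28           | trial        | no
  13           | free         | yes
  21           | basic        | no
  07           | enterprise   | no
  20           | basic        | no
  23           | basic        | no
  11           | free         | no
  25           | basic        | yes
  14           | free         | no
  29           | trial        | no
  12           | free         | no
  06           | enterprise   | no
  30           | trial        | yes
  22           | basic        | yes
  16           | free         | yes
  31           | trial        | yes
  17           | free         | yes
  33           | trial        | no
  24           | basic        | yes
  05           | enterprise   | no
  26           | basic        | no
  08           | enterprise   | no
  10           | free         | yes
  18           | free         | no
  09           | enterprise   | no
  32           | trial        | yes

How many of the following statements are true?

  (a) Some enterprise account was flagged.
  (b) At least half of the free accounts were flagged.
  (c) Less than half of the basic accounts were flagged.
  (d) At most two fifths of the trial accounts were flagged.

0

(a) enterprise: |A| = 5, |A ∩ B| = 0; needs A ∩ B ≠ ∅ (|A ∩ B| ≥ 1) — false.
(b) free: |A| = 9, |A ∩ B| = 4; needs |A ∩ B| ≥ |A ∖ B| — false.
(c) basic: |A| = 8, |A ∩ B| = 4; needs |A ∩ B| < |A ∖ B| — false.
(d) trial: |A| = 7, |A ∩ B| = 3; needs |A ∩ B| / |A| ≤ 2/5 — false.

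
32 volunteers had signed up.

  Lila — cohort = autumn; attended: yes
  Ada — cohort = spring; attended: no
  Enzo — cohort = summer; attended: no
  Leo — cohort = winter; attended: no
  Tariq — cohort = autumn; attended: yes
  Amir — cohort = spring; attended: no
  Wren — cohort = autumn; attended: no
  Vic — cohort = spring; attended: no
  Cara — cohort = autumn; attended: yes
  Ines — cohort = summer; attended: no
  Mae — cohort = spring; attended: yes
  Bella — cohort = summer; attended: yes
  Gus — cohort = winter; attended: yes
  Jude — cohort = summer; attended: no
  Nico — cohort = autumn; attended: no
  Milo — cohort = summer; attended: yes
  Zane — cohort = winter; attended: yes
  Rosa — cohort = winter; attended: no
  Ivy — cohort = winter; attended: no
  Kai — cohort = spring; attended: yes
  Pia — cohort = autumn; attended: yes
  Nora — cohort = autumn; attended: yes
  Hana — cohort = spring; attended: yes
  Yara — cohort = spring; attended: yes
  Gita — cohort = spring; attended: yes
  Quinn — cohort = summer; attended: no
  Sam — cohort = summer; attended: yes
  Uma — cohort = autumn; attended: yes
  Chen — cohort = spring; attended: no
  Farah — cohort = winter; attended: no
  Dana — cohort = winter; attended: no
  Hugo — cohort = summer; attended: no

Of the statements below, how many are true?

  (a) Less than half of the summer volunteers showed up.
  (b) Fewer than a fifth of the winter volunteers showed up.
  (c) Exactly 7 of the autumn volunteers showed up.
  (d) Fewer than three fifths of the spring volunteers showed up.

(a) summer: |A| = 8, |A ∩ B| = 3; needs |A ∩ B| < |A ∖ B| — true.
(b) winter: |A| = 7, |A ∩ B| = 2; needs |A ∩ B| / |A| < 1/5 — false.
(c) autumn: |A| = 8, |A ∩ B| = 6; needs |A ∩ B| = 7 — false.
(d) spring: |A| = 9, |A ∩ B| = 5; needs |A ∩ B| / |A| < 3/5 — true.

2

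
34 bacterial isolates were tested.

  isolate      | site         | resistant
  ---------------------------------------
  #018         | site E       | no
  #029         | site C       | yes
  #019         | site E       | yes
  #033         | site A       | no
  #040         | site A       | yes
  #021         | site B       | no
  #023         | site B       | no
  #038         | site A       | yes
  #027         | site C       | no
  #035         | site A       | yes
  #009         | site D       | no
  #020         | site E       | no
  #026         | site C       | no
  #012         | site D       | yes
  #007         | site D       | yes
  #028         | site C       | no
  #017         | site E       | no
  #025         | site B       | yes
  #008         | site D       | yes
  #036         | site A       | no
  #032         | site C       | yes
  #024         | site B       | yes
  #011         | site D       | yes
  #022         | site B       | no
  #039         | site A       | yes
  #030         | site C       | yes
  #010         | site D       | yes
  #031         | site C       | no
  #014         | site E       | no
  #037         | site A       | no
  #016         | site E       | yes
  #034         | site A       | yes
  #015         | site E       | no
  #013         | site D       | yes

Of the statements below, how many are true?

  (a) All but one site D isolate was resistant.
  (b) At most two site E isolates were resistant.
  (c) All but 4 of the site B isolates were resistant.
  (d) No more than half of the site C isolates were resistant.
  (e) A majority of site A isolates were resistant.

(a) site D: |A| = 7, |A ∩ B| = 6; needs |A ∖ B| = 1 — true.
(b) site E: |A| = 7, |A ∩ B| = 2; needs |A ∩ B| ≤ 2 — true.
(c) site B: |A| = 5, |A ∩ B| = 2; needs |A ∖ B| = 4 — false.
(d) site C: |A| = 7, |A ∩ B| = 3; needs |A ∩ B| ≤ |A ∖ B| — true.
(e) site A: |A| = 8, |A ∩ B| = 5; needs |A ∩ B| > |A ∖ B| — true.

4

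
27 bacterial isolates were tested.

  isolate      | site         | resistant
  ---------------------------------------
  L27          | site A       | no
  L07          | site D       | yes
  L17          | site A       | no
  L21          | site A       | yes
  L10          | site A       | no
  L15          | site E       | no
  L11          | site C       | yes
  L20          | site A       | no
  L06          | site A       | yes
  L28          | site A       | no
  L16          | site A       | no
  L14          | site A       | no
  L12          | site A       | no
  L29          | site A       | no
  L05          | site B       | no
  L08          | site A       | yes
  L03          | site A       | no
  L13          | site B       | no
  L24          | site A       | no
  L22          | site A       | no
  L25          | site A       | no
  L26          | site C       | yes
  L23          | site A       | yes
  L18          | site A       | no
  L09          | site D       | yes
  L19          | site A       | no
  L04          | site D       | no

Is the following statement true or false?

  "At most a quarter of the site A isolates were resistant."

The determiner here denotes the relation: |A ∩ B| / |A| ≤ 1/4.
|A| = 19, |A ∩ B| = 4, |A ∖ B| = 15.
|A ∩ B|/|A| = 4/19, so the statement is true.

True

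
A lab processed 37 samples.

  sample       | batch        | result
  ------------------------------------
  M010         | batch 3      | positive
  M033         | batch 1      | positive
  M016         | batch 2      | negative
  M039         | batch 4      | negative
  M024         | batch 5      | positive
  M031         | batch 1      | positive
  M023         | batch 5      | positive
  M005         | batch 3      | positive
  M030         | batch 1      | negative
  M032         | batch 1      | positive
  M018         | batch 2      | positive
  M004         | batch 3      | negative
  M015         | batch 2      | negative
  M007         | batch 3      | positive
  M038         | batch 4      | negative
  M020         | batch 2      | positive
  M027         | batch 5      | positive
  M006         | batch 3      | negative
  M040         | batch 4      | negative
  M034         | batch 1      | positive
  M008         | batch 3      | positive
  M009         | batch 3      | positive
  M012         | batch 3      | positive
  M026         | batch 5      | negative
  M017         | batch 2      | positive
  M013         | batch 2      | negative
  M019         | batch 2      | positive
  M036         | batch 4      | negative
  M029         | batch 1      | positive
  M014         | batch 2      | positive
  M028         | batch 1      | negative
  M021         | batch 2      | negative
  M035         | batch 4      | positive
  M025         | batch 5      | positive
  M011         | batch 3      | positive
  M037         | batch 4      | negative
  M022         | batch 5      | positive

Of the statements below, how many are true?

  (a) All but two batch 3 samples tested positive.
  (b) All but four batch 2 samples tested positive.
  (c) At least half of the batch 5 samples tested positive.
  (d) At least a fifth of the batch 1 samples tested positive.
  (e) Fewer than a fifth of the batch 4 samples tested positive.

5

(a) batch 3: |A| = 9, |A ∩ B| = 7; needs |A ∖ B| = 2 — true.
(b) batch 2: |A| = 9, |A ∩ B| = 5; needs |A ∖ B| = 4 — true.
(c) batch 5: |A| = 6, |A ∩ B| = 5; needs |A ∩ B| ≥ |A ∖ B| — true.
(d) batch 1: |A| = 7, |A ∩ B| = 5; needs |A ∩ B| / |A| ≥ 1/5 — true.
(e) batch 4: |A| = 6, |A ∩ B| = 1; needs |A ∩ B| / |A| < 1/5 — true.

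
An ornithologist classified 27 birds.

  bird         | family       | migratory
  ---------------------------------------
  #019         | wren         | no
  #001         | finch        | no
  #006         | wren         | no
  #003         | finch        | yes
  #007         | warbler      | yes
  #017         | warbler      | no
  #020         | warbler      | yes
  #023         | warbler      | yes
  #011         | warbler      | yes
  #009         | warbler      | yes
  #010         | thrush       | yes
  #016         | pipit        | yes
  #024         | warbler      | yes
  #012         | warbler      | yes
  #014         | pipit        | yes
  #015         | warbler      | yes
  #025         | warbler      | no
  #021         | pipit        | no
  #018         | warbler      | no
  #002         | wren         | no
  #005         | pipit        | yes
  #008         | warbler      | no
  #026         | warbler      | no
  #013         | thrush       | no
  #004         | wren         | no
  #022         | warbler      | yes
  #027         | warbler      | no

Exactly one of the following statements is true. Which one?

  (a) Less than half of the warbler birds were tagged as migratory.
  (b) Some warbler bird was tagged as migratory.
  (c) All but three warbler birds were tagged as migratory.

|A| = 15, |A ∩ B| = 9, |A ∖ B| = 6.
(a) requires |A ∩ B| < |A ∖ B|: false.
(b) requires A ∩ B ≠ ∅ (|A ∩ B| ≥ 1): true.
(c) requires |A ∖ B| = 3: false.

(b)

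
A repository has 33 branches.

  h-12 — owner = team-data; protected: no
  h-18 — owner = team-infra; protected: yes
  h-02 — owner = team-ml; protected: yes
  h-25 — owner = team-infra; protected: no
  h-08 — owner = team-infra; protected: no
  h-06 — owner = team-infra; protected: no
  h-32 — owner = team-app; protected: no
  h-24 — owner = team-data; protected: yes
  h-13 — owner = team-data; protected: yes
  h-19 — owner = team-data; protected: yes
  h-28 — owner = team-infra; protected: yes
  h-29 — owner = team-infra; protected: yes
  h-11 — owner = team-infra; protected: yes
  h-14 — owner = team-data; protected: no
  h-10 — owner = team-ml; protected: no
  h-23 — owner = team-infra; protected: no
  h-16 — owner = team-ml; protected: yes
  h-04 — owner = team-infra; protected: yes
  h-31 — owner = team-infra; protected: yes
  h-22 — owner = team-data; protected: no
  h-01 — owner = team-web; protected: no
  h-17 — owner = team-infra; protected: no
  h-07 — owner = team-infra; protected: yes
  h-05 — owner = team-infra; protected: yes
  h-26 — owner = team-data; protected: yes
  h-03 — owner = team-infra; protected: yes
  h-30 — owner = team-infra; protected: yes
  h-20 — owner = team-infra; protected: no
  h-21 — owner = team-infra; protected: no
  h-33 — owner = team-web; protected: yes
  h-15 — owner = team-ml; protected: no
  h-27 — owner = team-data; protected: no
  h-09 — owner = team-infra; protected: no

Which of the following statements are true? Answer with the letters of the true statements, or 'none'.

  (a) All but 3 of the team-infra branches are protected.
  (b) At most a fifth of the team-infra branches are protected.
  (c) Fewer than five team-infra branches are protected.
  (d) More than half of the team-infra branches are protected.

(d)

|A| = 18, |A ∩ B| = 10, |A ∖ B| = 8.
(a) |A ∖ B| = 3: fails.
(b) |A ∩ B| / |A| ≤ 1/5: fails.
(c) |A ∩ B| < 5: fails.
(d) |A ∩ B| > |A ∖ B|: holds.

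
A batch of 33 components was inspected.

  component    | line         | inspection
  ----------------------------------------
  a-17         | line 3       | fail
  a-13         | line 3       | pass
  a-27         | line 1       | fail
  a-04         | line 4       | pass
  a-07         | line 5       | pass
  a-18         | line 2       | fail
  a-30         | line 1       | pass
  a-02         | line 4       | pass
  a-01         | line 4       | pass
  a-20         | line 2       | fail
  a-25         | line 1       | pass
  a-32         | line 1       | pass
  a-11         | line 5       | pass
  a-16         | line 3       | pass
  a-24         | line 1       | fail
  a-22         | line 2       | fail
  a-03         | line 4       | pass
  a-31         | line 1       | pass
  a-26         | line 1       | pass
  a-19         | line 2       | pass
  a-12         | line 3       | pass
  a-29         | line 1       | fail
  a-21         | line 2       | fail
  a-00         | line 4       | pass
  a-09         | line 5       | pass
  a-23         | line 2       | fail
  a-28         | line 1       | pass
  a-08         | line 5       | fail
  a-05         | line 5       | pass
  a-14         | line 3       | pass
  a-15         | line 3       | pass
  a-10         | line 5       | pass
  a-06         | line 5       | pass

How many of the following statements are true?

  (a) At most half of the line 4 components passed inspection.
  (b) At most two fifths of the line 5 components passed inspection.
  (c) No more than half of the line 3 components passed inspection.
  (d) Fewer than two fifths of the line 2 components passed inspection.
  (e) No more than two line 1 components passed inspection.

1

(a) line 4: |A| = 5, |A ∩ B| = 5; needs |A ∩ B| ≤ |A ∖ B| — false.
(b) line 5: |A| = 7, |A ∩ B| = 6; needs |A ∩ B| / |A| ≤ 2/5 — false.
(c) line 3: |A| = 6, |A ∩ B| = 5; needs |A ∩ B| ≤ |A ∖ B| — false.
(d) line 2: |A| = 6, |A ∩ B| = 1; needs |A ∩ B| / |A| < 2/5 — true.
(e) line 1: |A| = 9, |A ∩ B| = 6; needs |A ∩ B| ≤ 2 — false.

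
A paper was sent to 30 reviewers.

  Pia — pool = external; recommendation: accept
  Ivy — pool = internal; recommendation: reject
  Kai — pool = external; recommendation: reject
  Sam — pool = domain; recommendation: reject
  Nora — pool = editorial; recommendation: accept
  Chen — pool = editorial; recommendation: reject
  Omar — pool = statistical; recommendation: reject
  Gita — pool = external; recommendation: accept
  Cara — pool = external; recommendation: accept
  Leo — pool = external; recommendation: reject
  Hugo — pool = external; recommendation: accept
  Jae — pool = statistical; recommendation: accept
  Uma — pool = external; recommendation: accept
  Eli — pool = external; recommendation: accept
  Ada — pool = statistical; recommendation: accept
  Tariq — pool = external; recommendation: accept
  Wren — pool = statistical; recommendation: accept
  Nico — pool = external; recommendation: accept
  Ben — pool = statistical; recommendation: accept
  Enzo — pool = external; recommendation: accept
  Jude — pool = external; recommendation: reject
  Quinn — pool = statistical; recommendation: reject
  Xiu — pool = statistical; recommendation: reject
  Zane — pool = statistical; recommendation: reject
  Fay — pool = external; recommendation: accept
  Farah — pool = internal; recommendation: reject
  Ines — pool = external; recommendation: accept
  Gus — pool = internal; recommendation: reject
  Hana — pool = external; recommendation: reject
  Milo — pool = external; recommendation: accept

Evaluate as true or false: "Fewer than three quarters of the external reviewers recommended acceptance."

Truth condition: |A ∩ B| / |A| < 3/4.
|A| = 16, |A ∩ B| = 12, |A ∖ B| = 4.
|A ∩ B|/|A| = 12/16, so the statement is false.

False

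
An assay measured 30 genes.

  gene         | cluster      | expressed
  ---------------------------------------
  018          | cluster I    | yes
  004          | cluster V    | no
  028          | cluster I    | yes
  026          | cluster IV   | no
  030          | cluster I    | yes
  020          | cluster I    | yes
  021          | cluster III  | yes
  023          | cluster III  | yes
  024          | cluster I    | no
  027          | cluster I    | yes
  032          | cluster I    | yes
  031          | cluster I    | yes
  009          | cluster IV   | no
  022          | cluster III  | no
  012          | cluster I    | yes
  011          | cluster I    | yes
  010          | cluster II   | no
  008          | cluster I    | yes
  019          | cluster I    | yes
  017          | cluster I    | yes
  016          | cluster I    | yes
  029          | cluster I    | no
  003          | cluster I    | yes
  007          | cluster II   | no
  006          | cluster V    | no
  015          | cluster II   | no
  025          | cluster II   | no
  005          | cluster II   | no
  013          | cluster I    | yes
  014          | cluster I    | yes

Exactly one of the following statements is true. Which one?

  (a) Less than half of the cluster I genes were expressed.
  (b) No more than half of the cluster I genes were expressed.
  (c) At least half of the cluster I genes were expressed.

|A| = 18, |A ∩ B| = 16, |A ∖ B| = 2.
(a) requires |A ∩ B| < |A ∖ B|: false.
(b) requires |A ∩ B| ≤ |A ∖ B|: false.
(c) requires |A ∩ B| ≥ |A ∖ B|: true.

(c)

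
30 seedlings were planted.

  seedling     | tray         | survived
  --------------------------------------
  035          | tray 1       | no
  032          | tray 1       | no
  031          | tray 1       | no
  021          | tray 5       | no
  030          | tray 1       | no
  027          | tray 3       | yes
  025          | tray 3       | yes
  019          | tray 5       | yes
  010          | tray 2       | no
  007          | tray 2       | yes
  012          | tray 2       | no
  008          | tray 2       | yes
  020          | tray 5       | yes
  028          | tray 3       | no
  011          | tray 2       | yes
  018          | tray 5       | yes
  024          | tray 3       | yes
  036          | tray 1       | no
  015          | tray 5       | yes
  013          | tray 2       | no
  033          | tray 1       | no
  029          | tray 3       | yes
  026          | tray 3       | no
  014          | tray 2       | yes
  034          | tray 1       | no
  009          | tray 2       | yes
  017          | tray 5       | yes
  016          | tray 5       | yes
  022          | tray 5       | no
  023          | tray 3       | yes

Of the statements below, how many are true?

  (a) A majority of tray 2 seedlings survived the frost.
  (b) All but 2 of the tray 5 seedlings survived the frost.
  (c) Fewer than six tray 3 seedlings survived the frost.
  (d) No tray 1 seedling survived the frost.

4

(a) tray 2: |A| = 8, |A ∩ B| = 5; needs |A ∩ B| > |A ∖ B| — true.
(b) tray 5: |A| = 8, |A ∩ B| = 6; needs |A ∖ B| = 2 — true.
(c) tray 3: |A| = 7, |A ∩ B| = 5; needs |A ∩ B| < 6 — true.
(d) tray 1: |A| = 7, |A ∩ B| = 0; needs A ∩ B = ∅ (|A ∩ B| = 0) — true.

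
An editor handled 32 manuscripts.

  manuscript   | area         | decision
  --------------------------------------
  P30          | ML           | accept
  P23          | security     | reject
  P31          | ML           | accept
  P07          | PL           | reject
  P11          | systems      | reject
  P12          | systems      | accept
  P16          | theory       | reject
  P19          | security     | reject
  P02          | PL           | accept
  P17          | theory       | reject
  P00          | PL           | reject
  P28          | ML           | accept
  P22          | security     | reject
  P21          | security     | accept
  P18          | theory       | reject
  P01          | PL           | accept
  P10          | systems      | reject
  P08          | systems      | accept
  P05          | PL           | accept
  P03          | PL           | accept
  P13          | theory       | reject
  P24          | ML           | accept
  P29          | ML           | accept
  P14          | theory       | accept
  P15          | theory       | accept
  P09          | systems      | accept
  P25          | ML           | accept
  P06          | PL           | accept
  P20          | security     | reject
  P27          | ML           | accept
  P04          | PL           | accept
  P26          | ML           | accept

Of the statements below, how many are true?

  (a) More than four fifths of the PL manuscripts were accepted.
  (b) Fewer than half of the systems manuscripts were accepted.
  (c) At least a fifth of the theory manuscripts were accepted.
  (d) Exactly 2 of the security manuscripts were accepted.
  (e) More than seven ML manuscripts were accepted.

(a) PL: |A| = 8, |A ∩ B| = 6; needs |A ∩ B| / |A| > 4/5 — false.
(b) systems: |A| = 5, |A ∩ B| = 3; needs |A ∩ B| < |A ∖ B| — false.
(c) theory: |A| = 6, |A ∩ B| = 2; needs |A ∩ B| / |A| ≥ 1/5 — true.
(d) security: |A| = 5, |A ∩ B| = 1; needs |A ∩ B| = 2 — false.
(e) ML: |A| = 8, |A ∩ B| = 8; needs |A ∩ B| > 7 — true.

2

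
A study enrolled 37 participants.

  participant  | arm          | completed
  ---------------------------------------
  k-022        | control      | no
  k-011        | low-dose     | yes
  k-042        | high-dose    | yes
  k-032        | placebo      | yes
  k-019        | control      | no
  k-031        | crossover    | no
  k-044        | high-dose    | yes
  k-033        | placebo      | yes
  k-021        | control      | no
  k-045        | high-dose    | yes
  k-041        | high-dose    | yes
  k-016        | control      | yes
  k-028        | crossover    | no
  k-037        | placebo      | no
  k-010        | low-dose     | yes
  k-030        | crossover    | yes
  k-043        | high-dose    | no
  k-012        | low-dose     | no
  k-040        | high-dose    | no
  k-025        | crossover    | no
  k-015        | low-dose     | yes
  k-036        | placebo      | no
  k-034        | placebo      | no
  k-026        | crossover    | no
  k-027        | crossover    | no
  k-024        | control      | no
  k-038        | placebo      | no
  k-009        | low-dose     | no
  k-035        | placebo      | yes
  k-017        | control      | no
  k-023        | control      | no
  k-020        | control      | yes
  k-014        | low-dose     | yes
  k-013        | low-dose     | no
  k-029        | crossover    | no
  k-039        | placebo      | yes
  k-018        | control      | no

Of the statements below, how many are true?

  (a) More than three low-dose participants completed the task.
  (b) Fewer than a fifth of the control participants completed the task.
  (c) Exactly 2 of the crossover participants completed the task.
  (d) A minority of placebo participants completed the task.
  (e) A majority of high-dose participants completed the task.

2

(a) low-dose: |A| = 7, |A ∩ B| = 4; needs |A ∩ B| > 3 — true.
(b) control: |A| = 9, |A ∩ B| = 2; needs |A ∩ B| / |A| < 1/5 — false.
(c) crossover: |A| = 7, |A ∩ B| = 1; needs |A ∩ B| = 2 — false.
(d) placebo: |A| = 8, |A ∩ B| = 4; needs |A ∩ B| < |A ∖ B| — false.
(e) high-dose: |A| = 6, |A ∩ B| = 4; needs |A ∩ B| > |A ∖ B| — true.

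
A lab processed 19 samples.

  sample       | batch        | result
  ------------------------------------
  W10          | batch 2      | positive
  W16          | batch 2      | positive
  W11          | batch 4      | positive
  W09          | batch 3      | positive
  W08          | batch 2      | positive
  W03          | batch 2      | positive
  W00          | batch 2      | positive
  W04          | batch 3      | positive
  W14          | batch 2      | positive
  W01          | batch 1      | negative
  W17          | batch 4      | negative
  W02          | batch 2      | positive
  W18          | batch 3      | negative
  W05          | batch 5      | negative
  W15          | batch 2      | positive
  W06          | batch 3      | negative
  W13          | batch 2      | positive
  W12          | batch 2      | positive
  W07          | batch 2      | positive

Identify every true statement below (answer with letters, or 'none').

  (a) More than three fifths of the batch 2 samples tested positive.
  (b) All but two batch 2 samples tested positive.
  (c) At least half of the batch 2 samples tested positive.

|A| = 11, |A ∩ B| = 11, |A ∖ B| = 0.
(a) |A ∩ B| / |A| > 3/5: holds.
(b) |A ∖ B| = 2: fails.
(c) |A ∩ B| ≥ |A ∖ B|: holds.

(a), (c)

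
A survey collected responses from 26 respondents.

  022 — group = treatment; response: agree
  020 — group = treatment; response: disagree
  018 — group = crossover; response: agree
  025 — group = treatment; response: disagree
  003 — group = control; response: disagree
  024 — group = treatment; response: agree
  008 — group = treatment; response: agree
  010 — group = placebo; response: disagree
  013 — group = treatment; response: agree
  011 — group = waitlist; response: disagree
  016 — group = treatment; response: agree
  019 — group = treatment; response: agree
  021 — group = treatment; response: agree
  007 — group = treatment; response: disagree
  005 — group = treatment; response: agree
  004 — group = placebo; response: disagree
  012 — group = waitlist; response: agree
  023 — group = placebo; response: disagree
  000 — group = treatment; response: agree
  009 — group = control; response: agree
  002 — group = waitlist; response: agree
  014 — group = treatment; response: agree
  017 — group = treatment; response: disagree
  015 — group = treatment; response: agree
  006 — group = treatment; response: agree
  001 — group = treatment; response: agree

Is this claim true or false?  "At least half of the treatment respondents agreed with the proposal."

True

Truth condition: |A ∩ B| ≥ |A ∖ B|.
|A| = 17, |A ∩ B| = 13, |A ∖ B| = 4.
13 > 4, so the statement is true.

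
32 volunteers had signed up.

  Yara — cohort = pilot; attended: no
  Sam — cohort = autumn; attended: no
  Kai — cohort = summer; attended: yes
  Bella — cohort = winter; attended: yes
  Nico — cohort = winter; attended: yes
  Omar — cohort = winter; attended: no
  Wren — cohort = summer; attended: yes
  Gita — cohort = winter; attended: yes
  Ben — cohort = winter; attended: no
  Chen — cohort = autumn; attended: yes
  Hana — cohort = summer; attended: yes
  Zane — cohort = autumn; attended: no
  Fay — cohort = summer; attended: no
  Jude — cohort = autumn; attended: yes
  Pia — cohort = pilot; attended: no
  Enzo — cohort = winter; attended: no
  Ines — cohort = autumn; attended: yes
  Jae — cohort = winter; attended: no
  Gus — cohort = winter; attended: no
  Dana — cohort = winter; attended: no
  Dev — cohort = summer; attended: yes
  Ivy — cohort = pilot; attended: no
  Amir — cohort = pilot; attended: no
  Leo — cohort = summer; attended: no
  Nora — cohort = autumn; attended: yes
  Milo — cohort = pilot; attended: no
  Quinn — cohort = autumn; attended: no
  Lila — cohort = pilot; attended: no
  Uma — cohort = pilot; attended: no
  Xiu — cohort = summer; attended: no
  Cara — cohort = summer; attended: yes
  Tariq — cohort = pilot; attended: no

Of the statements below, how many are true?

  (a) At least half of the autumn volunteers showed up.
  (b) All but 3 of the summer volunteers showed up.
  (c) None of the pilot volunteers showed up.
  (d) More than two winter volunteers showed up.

4

(a) autumn: |A| = 7, |A ∩ B| = 4; needs |A ∩ B| ≥ |A ∖ B| — true.
(b) summer: |A| = 8, |A ∩ B| = 5; needs |A ∖ B| = 3 — true.
(c) pilot: |A| = 8, |A ∩ B| = 0; needs A ∩ B = ∅ (|A ∩ B| = 0) — true.
(d) winter: |A| = 9, |A ∩ B| = 3; needs |A ∩ B| > 2 — true.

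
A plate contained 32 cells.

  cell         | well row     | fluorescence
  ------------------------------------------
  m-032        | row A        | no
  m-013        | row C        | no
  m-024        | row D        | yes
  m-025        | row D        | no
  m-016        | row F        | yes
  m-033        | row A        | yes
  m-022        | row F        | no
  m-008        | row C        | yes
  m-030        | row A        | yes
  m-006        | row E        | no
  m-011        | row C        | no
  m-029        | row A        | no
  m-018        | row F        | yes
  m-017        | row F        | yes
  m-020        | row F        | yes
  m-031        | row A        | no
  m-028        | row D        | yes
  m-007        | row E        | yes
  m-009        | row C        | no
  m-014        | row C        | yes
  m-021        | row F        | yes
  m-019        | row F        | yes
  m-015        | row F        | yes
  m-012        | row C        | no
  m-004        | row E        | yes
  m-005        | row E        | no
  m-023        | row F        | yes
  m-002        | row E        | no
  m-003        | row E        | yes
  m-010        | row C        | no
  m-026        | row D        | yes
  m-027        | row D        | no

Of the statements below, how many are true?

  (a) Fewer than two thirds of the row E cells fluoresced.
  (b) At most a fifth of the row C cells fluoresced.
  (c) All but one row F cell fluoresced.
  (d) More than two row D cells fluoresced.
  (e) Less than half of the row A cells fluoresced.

(a) row E: |A| = 6, |A ∩ B| = 3; needs |A ∩ B| / |A| < 2/3 — true.
(b) row C: |A| = 7, |A ∩ B| = 2; needs |A ∩ B| / |A| ≤ 1/5 — false.
(c) row F: |A| = 9, |A ∩ B| = 8; needs |A ∖ B| = 1 — true.
(d) row D: |A| = 5, |A ∩ B| = 3; needs |A ∩ B| > 2 — true.
(e) row A: |A| = 5, |A ∩ B| = 2; needs |A ∩ B| < |A ∖ B| — true.

4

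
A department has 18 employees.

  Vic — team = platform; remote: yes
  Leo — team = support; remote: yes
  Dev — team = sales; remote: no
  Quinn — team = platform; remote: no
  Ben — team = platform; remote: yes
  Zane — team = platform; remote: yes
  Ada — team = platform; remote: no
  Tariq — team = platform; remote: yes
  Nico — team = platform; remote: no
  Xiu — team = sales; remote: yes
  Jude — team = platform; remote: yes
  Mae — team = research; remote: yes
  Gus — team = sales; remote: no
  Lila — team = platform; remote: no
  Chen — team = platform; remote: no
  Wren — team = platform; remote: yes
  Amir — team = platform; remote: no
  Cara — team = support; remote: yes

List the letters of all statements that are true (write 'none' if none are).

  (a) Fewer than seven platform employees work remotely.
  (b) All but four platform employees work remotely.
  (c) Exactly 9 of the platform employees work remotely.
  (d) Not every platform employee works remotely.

|A| = 12, |A ∩ B| = 6, |A ∖ B| = 6.
(a) |A ∩ B| < 7: holds.
(b) |A ∖ B| = 4: fails.
(c) |A ∩ B| = 9: fails.
(d) A ⊄ B (|A ∖ B| ≥ 1): holds.

(a), (d)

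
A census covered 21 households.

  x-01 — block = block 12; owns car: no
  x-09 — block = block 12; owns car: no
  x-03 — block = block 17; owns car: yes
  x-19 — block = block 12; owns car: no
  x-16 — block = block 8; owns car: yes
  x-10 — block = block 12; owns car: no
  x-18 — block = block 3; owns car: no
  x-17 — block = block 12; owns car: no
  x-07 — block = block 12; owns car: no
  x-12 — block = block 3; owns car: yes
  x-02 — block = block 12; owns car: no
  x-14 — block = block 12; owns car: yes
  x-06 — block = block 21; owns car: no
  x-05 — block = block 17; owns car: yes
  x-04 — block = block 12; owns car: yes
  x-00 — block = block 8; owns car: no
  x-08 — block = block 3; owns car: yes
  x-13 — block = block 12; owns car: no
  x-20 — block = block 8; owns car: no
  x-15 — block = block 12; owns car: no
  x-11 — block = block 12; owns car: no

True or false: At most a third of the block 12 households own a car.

Truth condition: |A ∩ B| / |A| ≤ 1/3.
A (the restrictor) = {x-01, x-09, x-19, x-10, x-17, x-07, x-02, x-14, x-04, x-13, x-15, x-11}, |A| = 12.
A ∩ B = {x-14, x-04}, so |A ∩ B| = 2.
A ∖ B = {x-01, x-09, x-19, x-10, x-17, x-07, x-02, x-13, x-15, x-11}, so |A ∖ B| = 10.
|A ∩ B|/|A| = 2/12, so the statement is true.

True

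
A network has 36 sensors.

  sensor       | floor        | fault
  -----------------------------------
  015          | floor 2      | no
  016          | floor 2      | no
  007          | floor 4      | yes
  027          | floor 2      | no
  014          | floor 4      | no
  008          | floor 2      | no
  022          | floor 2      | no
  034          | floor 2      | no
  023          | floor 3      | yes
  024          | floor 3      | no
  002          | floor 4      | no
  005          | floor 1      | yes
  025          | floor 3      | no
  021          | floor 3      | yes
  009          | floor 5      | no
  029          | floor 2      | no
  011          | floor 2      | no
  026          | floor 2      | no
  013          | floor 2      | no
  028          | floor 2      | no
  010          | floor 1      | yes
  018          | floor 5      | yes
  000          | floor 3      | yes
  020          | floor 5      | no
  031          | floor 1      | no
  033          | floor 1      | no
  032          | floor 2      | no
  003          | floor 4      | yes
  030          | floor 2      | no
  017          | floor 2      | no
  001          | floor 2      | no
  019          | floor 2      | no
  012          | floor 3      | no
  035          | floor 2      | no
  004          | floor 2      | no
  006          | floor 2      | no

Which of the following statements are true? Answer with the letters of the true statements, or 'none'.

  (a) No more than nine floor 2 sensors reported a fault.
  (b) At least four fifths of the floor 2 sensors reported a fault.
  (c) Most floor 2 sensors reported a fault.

(a)

|A| = 19, |A ∩ B| = 0, |A ∖ B| = 19.
(a) |A ∩ B| ≤ 9: holds.
(b) |A ∩ B| / |A| ≥ 4/5: fails.
(c) |A ∩ B| > |A ∖ B|: fails.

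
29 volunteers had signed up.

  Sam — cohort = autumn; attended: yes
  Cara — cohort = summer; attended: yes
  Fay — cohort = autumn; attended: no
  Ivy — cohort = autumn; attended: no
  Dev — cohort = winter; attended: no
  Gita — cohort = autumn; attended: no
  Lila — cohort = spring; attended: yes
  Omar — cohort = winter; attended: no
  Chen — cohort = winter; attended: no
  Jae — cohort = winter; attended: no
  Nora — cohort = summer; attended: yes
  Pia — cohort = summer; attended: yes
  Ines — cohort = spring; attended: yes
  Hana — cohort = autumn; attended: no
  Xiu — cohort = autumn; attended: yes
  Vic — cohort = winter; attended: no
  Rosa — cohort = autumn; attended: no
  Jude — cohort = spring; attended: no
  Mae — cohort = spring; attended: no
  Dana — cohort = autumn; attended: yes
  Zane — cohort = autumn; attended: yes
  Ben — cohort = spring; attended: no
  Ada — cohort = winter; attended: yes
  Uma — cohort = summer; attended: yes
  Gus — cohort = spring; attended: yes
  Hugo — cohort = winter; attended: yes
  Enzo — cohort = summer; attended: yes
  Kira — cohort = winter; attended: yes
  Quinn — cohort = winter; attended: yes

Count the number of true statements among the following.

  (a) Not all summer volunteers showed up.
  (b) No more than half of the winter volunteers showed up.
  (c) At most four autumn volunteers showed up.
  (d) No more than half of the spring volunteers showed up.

(a) summer: |A| = 5, |A ∩ B| = 5; needs A ⊄ B (|A ∖ B| ≥ 1) — false.
(b) winter: |A| = 9, |A ∩ B| = 4; needs |A ∩ B| ≤ |A ∖ B| — true.
(c) autumn: |A| = 9, |A ∩ B| = 4; needs |A ∩ B| ≤ 4 — true.
(d) spring: |A| = 6, |A ∩ B| = 3; needs |A ∩ B| ≤ |A ∖ B| — true.

3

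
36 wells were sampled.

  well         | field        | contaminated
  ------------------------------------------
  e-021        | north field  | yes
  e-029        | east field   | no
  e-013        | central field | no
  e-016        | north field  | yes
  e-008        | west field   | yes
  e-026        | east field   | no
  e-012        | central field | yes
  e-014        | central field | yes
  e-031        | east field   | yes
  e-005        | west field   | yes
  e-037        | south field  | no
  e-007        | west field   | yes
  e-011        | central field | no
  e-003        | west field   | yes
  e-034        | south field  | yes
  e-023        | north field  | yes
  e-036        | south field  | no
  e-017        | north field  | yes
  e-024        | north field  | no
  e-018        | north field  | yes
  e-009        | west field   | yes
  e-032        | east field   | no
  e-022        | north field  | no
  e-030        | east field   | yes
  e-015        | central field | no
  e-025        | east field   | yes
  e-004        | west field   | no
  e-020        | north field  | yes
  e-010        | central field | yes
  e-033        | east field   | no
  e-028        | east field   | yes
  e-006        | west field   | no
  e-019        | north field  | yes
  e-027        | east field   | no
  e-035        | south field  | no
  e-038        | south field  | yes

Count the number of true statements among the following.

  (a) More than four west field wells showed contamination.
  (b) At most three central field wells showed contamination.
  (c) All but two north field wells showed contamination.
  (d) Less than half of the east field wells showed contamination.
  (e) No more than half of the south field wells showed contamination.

5

(a) west field: |A| = 7, |A ∩ B| = 5; needs |A ∩ B| > 4 — true.
(b) central field: |A| = 6, |A ∩ B| = 3; needs |A ∩ B| ≤ 3 — true.
(c) north field: |A| = 9, |A ∩ B| = 7; needs |A ∖ B| = 2 — true.
(d) east field: |A| = 9, |A ∩ B| = 4; needs |A ∩ B| < |A ∖ B| — true.
(e) south field: |A| = 5, |A ∩ B| = 2; needs |A ∩ B| ≤ |A ∖ B| — true.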